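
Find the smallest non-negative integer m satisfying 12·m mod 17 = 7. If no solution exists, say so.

gcd(12, 17) = 1, so a unique solution mod 17 exists.
12⁻¹ ≡ 10 (mod 17).
m ≡ 10·7 ≡ 2 (mod 17).

2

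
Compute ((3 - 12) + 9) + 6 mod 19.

6

3 - 12 = -9 ≡ 10 (mod 19)
10 + 9 = 19 ≡ 0 (mod 19)
0 + 6 = 6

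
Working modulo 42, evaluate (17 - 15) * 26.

10

17 - 15 = 2
2 * 26 = 52 ≡ 10 (mod 42)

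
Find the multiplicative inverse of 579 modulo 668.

15

Run the extended Euclidean algorithm:
668 = 1*579 + 89
579 = 6*89 + 45
89 = 1*45 + 44
45 = 1*44 + 1
44 = 44*1 + 0
gcd(579, 668) = 1, so the inverse exists.
Bézout: 1 = −13*668 + 15*579.
So 579⁻¹ ≡ 15 (mod 668).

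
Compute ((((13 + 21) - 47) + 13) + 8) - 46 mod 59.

21

13 + 21 = 34
34 - 47 = -13 ≡ 46 (mod 59)
46 + 13 = 59 ≡ 0 (mod 59)
0 + 8 = 8
8 - 46 = -38 ≡ 21 (mod 59)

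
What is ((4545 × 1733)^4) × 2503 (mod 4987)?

1847

4545 × 1733 = 7876485 ≡ 2012 (mod 4987)
(2012)^4 ≡ 4394 (mod 4987)
4394 × 2503 = 10998182 ≡ 1847 (mod 4987)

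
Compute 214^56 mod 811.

Using repeated squaring:
56 in binary is 111000, i.e. 56 = 32 + 16 + 8.
214^1 ≡ 214 (mod 811)
214^2 ≡ 214^2 = 45796 ≡ 380 (mod 811)
214^4 ≡ 380^2 = 144400 ≡ 42 (mod 811)
214^8 ≡ 42^2 = 1764 ≡ 142 (mod 811)
214^16 ≡ 142^2 = 20164 ≡ 700 (mod 811)
214^32 ≡ 700^2 = 490000 ≡ 156 (mod 811)
214^56 = 214^32 · 214^16 · 214^8 ≡ 156 · 700 · 142 (mod 811).
Accumulate the product:
156 · 700 = 109200 ≡ 526
526 · 142 = 74692 ≡ 80

80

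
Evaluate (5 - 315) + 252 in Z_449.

5 - 315 = -310 ≡ 139 (mod 449)
139 + 252 = 391

391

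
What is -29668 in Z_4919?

-29668 = -7·4919 + 4765, so -29668 ≡ 4765 (mod 4919).

4765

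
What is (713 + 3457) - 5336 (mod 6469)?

5303

713 + 3457 = 4170
4170 - 5336 = -1166 ≡ 5303 (mod 6469)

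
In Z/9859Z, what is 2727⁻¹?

Run the extended Euclidean algorithm:
9859 = 3×2727 + 1678
2727 = 1×1678 + 1049
1678 = 1×1049 + 629
1049 = 1×629 + 420
629 = 1×420 + 209
420 = 2×209 + 2
209 = 104×2 + 1
2 = 2×1 + 0
gcd(2727, 9859) = 1, so the inverse exists.
Back-substitute for 1:
1 = 1×209 − 104×2
  = −104×420 + 209×209
  = 209×629 − 313×420
  = −313×1049 + 522×629
  = 522×1678 − 835×1049
  = −835×2727 + 1357×1678
  = 1357×9859 − 4906×2727
So 2727⁻¹ ≡ −4906 ≡ 4953 (mod 9859).

4953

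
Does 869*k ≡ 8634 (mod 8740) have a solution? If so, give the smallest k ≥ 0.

4566

gcd(869, 8740) = 1, so a unique solution mod 8740 exists.
869⁻¹ ≡ 5069 (mod 8740).
k ≡ 5069*8634 ≡ 4566 (mod 8740).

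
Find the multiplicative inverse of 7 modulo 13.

13 = 1×7 + 6
7 = 1×6 + 1
6 = 6×1 + 0
gcd(7, 13) = 1, so the inverse exists.
Back-substitute for 1:
1 = 1×7 − 1×6
  = −1×13 + 2×7
So 7⁻¹ ≡ 2 (mod 13).

2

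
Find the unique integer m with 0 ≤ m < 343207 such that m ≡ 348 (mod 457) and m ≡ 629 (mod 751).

457⁻¹ mod 751: 457*493 ≡ 1 (mod 751), so 457⁻¹ ≡ 493.
m = 348 + 457*((629 − 348)*493 mod 751) = 348 + 457*349 = 159841.
Check: 159841 mod 457 = 348, 159841 mod 751 = 629. ✓

159841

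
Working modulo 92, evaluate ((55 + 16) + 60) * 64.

12

55 + 16 = 71
71 + 60 = 131 ≡ 39 (mod 92)
39 * 64 = 2496 ≡ 12 (mod 92)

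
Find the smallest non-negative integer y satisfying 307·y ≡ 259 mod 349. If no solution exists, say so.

gcd(307, 349) = 1, so a unique solution mod 349 exists.
307⁻¹ ≡ 108 (mod 349).
y ≡ 108·259 ≡ 52 (mod 349).

52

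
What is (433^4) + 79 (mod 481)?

(433)^4 ≡ 100 (mod 481)
100 + 79 = 179

179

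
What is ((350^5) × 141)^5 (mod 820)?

560

(350)^5 ≡ 260 (mod 820)
260 × 141 = 36660 ≡ 580 (mod 820)
(580)^5 ≡ 560 (mod 820)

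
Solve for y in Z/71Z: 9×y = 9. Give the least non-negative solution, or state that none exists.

1

gcd(9, 71) = 1, so a unique solution mod 71 exists.
9⁻¹ ≡ 8 (mod 71).
y ≡ 8×9 ≡ 1 (mod 71).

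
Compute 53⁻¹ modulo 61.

38

61 = 1×53 + 8
53 = 6×8 + 5
8 = 1×5 + 3
5 = 1×3 + 2
3 = 1×2 + 1
2 = 2×1 + 0
gcd(53, 61) = 1, so the inverse exists.
Back-substitute for 1:
1 = 1×3 − 1×2
  = −1×5 + 2×3
  = 2×8 − 3×5
  = −3×53 + 20×8
  = 20×61 − 23×53
So 53⁻¹ ≡ −23 ≡ 38 (mod 61).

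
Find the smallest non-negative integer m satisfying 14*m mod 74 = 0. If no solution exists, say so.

gcd(14, 74) = 2, and 2 | 0, so solutions exist.
Divide through by 2: 7*m ≡ 0 (mod 37).
7⁻¹ ≡ 16 (mod 37).
m ≡ 16*0 ≡ 0 (mod 37).
The smallest non-negative solution is m = 0.

0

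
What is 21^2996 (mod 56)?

Compute successive squares:
2996 in binary is 101110110100, i.e. 2996 = 2048 + 512 + 256 + 128 + 32 + 16 + 4.
21^1 ≡ 21 (mod 56)
21^2 ≡ 21^2 = 441 ≡ 49 (mod 56)
21^4 ≡ 49^2 = 2401 ≡ 49 (mod 56)
21^8 ≡ 49^2 = 2401 ≡ 49 (mod 56)
21^16 ≡ 49^2 = 2401 ≡ 49 (mod 56)
21^32 ≡ 49^2 = 2401 ≡ 49 (mod 56)
21^64 ≡ 49^2 = 2401 ≡ 49 (mod 56)
21^128 ≡ 49^2 = 2401 ≡ 49 (mod 56)
21^256 ≡ 49^2 = 2401 ≡ 49 (mod 56)
21^512 ≡ 49^2 = 2401 ≡ 49 (mod 56)
21^1024 ≡ 49^2 = 2401 ≡ 49 (mod 56)
21^2048 ≡ 49^2 = 2401 ≡ 49 (mod 56)
21^2996 = 21^2048 · 21^512 · 21^256 · 21^128 · 21^32 · 21^16 · 21^4 ≡ 49 · 49 · 49 · 49 · 49 · 49 · 49 (mod 56).
Accumulate the product:
49 · 49 = 2401 ≡ 49
49 · 49 = 2401 ≡ 49
49 · 49 = 2401 ≡ 49
49 · 49 = 2401 ≡ 49
49 · 49 = 2401 ≡ 49
49 · 49 = 2401 ≡ 49

49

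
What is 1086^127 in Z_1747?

758

Using repeated squaring:
127 in binary is 1111111, i.e. 127 = 64 + 32 + 16 + 8 + 4 + 2 + 1.
1086^1 ≡ 1086 (mod 1747)
1086^2 ≡ 1086^2 = 1179396 ≡ 171 (mod 1747)
1086^4 ≡ 171^2 = 29241 ≡ 1289 (mod 1747)
1086^8 ≡ 1289^2 = 1661521 ≡ 124 (mod 1747)
1086^16 ≡ 124^2 = 15376 ≡ 1400 (mod 1747)
1086^32 ≡ 1400^2 = 1960000 ≡ 1613 (mod 1747)
1086^64 ≡ 1613^2 = 2601769 ≡ 486 (mod 1747)
1086^127 = 1086^64 × 1086^32 × 1086^16 × 1086^8 × 1086^4 × 1086^2 × 1086^1 ≡ 486 × 1613 × 1400 × 124 × 1289 × 171 × 1086 (mod 1747).
Accumulate the product:
486 × 1613 = 783918 ≡ 1262
1262 × 1400 = 1766800 ≡ 583
583 × 124 = 72292 ≡ 665
665 × 1289 = 857185 ≡ 1155
1155 × 171 = 197505 ≡ 94
94 × 1086 = 102084 ≡ 758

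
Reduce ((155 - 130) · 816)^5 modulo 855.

90

155 - 130 = 25
25 · 816 = 20400 ≡ 735 (mod 855)
(735)^5 ≡ 90 (mod 855)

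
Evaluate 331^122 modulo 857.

435

331^1 ≡ 331 (mod 857)
331^2 ≡ 331^2 = 109561 ≡ 722 (mod 857)
331^4 ≡ 722^2 = 521284 ≡ 228 (mod 857)
331^8 ≡ 228^2 = 51984 ≡ 564 (mod 857)
331^16 ≡ 564^2 = 318096 ≡ 149 (mod 857)
331^32 ≡ 149^2 = 22201 ≡ 776 (mod 857)
331^64 ≡ 776^2 = 602176 ≡ 562 (mod 857)
331^122 = 331^64 · 331^32 · 331^16 · 331^8 · 331^2 ≡ 562 · 776 · 149 · 564 · 722 (mod 857).
Accumulate the product:
562 · 776 = 436112 ≡ 756
756 · 149 = 112644 ≡ 377
377 · 564 = 212628 ≡ 92
92 · 722 = 66424 ≡ 435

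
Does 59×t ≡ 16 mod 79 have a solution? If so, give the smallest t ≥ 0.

gcd(59, 79) = 1, so a unique solution mod 79 exists.
59⁻¹ ≡ 75 (mod 79).
t ≡ 75×16 ≡ 15 (mod 79).

15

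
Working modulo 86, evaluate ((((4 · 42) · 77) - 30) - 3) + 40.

4 · 42 = 168 ≡ 82 (mod 86)
82 · 77 = 6314 ≡ 36 (mod 86)
36 - 30 = 6
6 - 3 = 3
3 + 40 = 43

43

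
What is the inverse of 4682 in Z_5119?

5119 = 1*4682 + 437
4682 = 10*437 + 312
437 = 1*312 + 125
312 = 2*125 + 62
125 = 2*62 + 1
62 = 62*1 + 0
gcd(4682, 5119) = 1, so the inverse exists.
Bézout: 1 = 75*5119 − 82*4682.
So 4682⁻¹ ≡ −82 ≡ 5037 (mod 5119).

5037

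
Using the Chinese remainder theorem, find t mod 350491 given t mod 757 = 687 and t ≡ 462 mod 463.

68060

757⁻¹ mod 463: 757×263 ≡ 1 (mod 463), so 757⁻¹ ≡ 263.
t = 687 + 757×((462 − 687)×263 mod 463) = 687 + 757×89 = 68060.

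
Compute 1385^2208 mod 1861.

By square-and-multiply:
1385^1 ≡ 1385 (mod 1861)
1385^2 ≡ 1385^2 = 1918225 ≡ 1395 (mod 1861)
1385^4 ≡ 1395^2 = 1946025 ≡ 1280 (mod 1861)
1385^8 ≡ 1280^2 = 1638400 ≡ 720 (mod 1861)
1385^16 ≡ 720^2 = 518400 ≡ 1042 (mod 1861)
1385^32 ≡ 1042^2 = 1085764 ≡ 801 (mod 1861)
1385^64 ≡ 801^2 = 641601 ≡ 1417 (mod 1861)
1385^128 ≡ 1417^2 = 2007889 ≡ 1731 (mod 1861)
1385^256 ≡ 1731^2 = 2996361 ≡ 151 (mod 1861)
1385^512 ≡ 151^2 = 22801 ≡ 469 (mod 1861)
1385^1024 ≡ 469^2 = 219961 ≡ 363 (mod 1861)
1385^2048 ≡ 363^2 = 131769 ≡ 1499 (mod 1861)
1385^2208 = 1385^2048 · 1385^128 · 1385^32 ≡ 1499 · 1731 · 801 (mod 1861).
Accumulate the product:
1499 · 1731 = 2594769 ≡ 535
535 · 801 = 428535 ≡ 505

505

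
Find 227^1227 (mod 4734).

Compute successive squares:
1227 in binary is 10011001011, i.e. 1227 = 1024 + 128 + 64 + 8 + 2 + 1.
227^1 ≡ 227 (mod 4734)
227^2 ≡ 227^2 = 51529 ≡ 4189 (mod 4734)
227^4 ≡ 4189^2 = 17547721 ≡ 3517 (mod 4734)
227^8 ≡ 3517^2 = 12369289 ≡ 4081 (mod 4734)
227^16 ≡ 4081^2 = 16654561 ≡ 349 (mod 4734)
227^32 ≡ 349^2 = 121801 ≡ 3451 (mod 4734)
227^64 ≡ 3451^2 = 11909401 ≡ 3391 (mod 4734)
227^128 ≡ 3391^2 = 11498881 ≡ 4729 (mod 4734)
227^256 ≡ 4729^2 = 22363441 ≡ 25 (mod 4734)
227^512 ≡ 25^2 = 625 (mod 4734)
227^1024 ≡ 625^2 = 390625 ≡ 2437 (mod 4734)
227^1227 = 227^1024 × 227^128 × 227^64 × 227^8 × 227^2 × 227^1 ≡ 2437 × 4729 × 3391 × 4081 × 4189 × 227 (mod 4734).
Accumulate the product:
2437 × 4729 = 11524573 ≡ 2017
2017 × 3391 = 6839647 ≡ 3751
3751 × 4081 = 15307831 ≡ 2809
2809 × 4189 = 11766901 ≡ 2911
2911 × 227 = 660797 ≡ 2771

2771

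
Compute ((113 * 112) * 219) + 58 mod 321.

208

113 * 112 = 12656 ≡ 137 (mod 321)
137 * 219 = 30003 ≡ 150 (mod 321)
150 + 58 = 208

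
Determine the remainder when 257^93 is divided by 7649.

93 in binary is 1011101, i.e. 93 = 64 + 16 + 8 + 4 + 1.
257^1 ≡ 257 (mod 7649)
257^2 ≡ 257^2 = 66049 ≡ 4857 (mod 7649)
257^4 ≡ 4857^2 = 23590449 ≡ 933 (mod 7649)
257^8 ≡ 933^2 = 870489 ≡ 6152 (mod 7649)
257^16 ≡ 6152^2 = 37847104 ≡ 7501 (mod 7649)
257^32 ≡ 7501^2 = 56265001 ≡ 6606 (mod 7649)
257^64 ≡ 6606^2 = 43639236 ≡ 1691 (mod 7649)
257^93 = 257^64 × 257^16 × 257^8 × 257^4 × 257^1 ≡ 1691 × 7501 × 6152 × 933 × 257 (mod 7649).
Accumulate the product:
1691 × 7501 = 12684191 ≡ 2149
2149 × 6152 = 13220648 ≡ 3176
3176 × 933 = 2963208 ≡ 3045
3045 × 257 = 782565 ≡ 2367

2367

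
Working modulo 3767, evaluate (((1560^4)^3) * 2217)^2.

(1560)^4 ≡ 2623 (mod 3767)
(2623)^3 ≡ 166 (mod 3767)
166 * 2217 = 368022 ≡ 2623 (mod 3767)
(2623)^2 ≡ 1587 (mod 3767)

1587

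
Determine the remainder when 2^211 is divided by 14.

211 in binary is 11010011, i.e. 211 = 128 + 64 + 16 + 2 + 1.
2^1 ≡ 2 (mod 14)
2^2 ≡ 2^2 = 4 (mod 14)
2^4 ≡ 4^2 = 16 ≡ 2 (mod 14)
2^8 ≡ 2^2 = 4 (mod 14)
2^16 ≡ 4^2 = 16 ≡ 2 (mod 14)
2^32 ≡ 2^2 = 4 (mod 14)
2^64 ≡ 4^2 = 16 ≡ 2 (mod 14)
2^128 ≡ 2^2 = 4 (mod 14)
2^211 = 2^128 * 2^64 * 2^16 * 2^2 * 2^1 ≡ 4 * 2 * 2 * 4 * 2 (mod 14).
Accumulate the product:
4 * 2 = 8
8 * 2 = 16 ≡ 2
2 * 4 = 8
8 * 2 = 16 ≡ 2

2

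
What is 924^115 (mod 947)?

105

115 in binary is 1110011, i.e. 115 = 64 + 32 + 16 + 2 + 1.
924^1 ≡ 924 (mod 947)
924^2 ≡ 924^2 = 853776 ≡ 529 (mod 947)
924^4 ≡ 529^2 = 279841 ≡ 476 (mod 947)
924^8 ≡ 476^2 = 226576 ≡ 243 (mod 947)
924^16 ≡ 243^2 = 59049 ≡ 335 (mod 947)
924^32 ≡ 335^2 = 112225 ≡ 479 (mod 947)
924^64 ≡ 479^2 = 229441 ≡ 267 (mod 947)
924^115 = 924^64 · 924^32 · 924^16 · 924^2 · 924^1 ≡ 267 · 479 · 335 · 529 · 924 (mod 947).
Accumulate the product:
267 · 479 = 127893 ≡ 48
48 · 335 = 16080 ≡ 928
928 · 529 = 490912 ≡ 366
366 · 924 = 338184 ≡ 105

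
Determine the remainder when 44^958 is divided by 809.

Using repeated squaring:
958 in binary is 1110111110, i.e. 958 = 512 + 256 + 128 + 32 + 16 + 8 + 4 + 2.
44^1 ≡ 44 (mod 809)
44^2 ≡ 44^2 = 1936 ≡ 318 (mod 809)
44^4 ≡ 318^2 = 101124 ≡ 808 (mod 809)
44^8 ≡ 808^2 = 652864 ≡ 1 (mod 809)
44^16 ≡ 1^2 = 1 (mod 809)
44^32 ≡ 1^2 = 1 (mod 809)
44^64 ≡ 1^2 = 1 (mod 809)
44^128 ≡ 1^2 = 1 (mod 809)
44^256 ≡ 1^2 = 1 (mod 809)
44^512 ≡ 1^2 = 1 (mod 809)
44^958 = 44^512 × 44^256 × 44^128 × 44^32 × 44^16 × 44^8 × 44^4 × 44^2 ≡ 1 × 1 × 1 × 1 × 1 × 1 × 808 × 318 (mod 809).
Accumulate the product:
1 × 1 = 1
1 × 1 = 1
1 × 1 = 1
1 × 1 = 1
1 × 1 = 1
1 × 808 = 808
808 × 318 = 256944 ≡ 491

491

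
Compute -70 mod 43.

16

-70 = -2×43 + 16, so -70 ≡ 16 (mod 43).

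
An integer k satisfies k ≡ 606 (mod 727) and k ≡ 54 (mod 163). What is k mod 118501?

727⁻¹ mod 163: 727×50 ≡ 1 (mod 163), so 727⁻¹ ≡ 50.
k = 606 + 727×((54 − 606)×50 mod 163) = 606 + 727×110 = 80576.
Check: 80576 mod 727 = 606, 80576 mod 163 = 54. ✓

80576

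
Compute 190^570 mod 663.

25

Using repeated squaring:
190^1 ≡ 190 (mod 663)
190^2 ≡ 190^2 = 36100 ≡ 298 (mod 663)
190^4 ≡ 298^2 = 88804 ≡ 625 (mod 663)
190^8 ≡ 625^2 = 390625 ≡ 118 (mod 663)
190^16 ≡ 118^2 = 13924 ≡ 1 (mod 663)
190^32 ≡ 1^2 = 1 (mod 663)
190^64 ≡ 1^2 = 1 (mod 663)
190^128 ≡ 1^2 = 1 (mod 663)
190^256 ≡ 1^2 = 1 (mod 663)
190^512 ≡ 1^2 = 1 (mod 663)
190^570 = 190^512 × 190^32 × 190^16 × 190^8 × 190^2 ≡ 1 × 1 × 1 × 118 × 298 (mod 663).
Accumulate the product:
1 × 1 = 1
1 × 1 = 1
1 × 118 = 118
118 × 298 = 35164 ≡ 25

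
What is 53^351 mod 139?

75

Compute successive squares:
351 in binary is 101011111, i.e. 351 = 256 + 64 + 16 + 8 + 4 + 2 + 1.
53^1 ≡ 53 (mod 139)
53^2 ≡ 53^2 = 2809 ≡ 29 (mod 139)
53^4 ≡ 29^2 = 841 ≡ 7 (mod 139)
53^8 ≡ 7^2 = 49 (mod 139)
53^16 ≡ 49^2 = 2401 ≡ 38 (mod 139)
53^32 ≡ 38^2 = 1444 ≡ 54 (mod 139)
53^64 ≡ 54^2 = 2916 ≡ 136 (mod 139)
53^128 ≡ 136^2 = 18496 ≡ 9 (mod 139)
53^256 ≡ 9^2 = 81 (mod 139)
53^351 = 53^256 × 53^64 × 53^16 × 53^8 × 53^4 × 53^2 × 53^1 ≡ 81 × 136 × 38 × 49 × 7 × 29 × 53 (mod 139).
Accumulate the product:
81 × 136 = 11016 ≡ 35
35 × 38 = 1330 ≡ 79
79 × 49 = 3871 ≡ 118
118 × 7 = 826 ≡ 131
131 × 29 = 3799 ≡ 46
46 × 53 = 2438 ≡ 75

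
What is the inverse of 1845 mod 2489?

Run the extended Euclidean algorithm:
2489 = 1*1845 + 644
1845 = 2*644 + 557
644 = 1*557 + 87
557 = 6*87 + 35
87 = 2*35 + 17
35 = 2*17 + 1
17 = 17*1 + 0
gcd(1845, 2489) = 1, so the inverse exists.
Bézout: 1 = −106*2489 + 143*1845.
So 1845⁻¹ ≡ 143 (mod 2489).

143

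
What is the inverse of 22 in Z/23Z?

Apply the Euclidean algorithm and back-substitute:
23 = 1×22 + 1
22 = 22×1 + 0
gcd(22, 23) = 1, so the inverse exists.
Back-substitute for 1:
1 = 1×23 − 1×22
So 22⁻¹ ≡ −1 ≡ 22 (mod 23).

22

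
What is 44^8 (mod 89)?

Using repeated squaring:
44^1 ≡ 44 (mod 89)
44^2 ≡ 44^2 = 1936 ≡ 67 (mod 89)
44^4 ≡ 67^2 = 4489 ≡ 39 (mod 89)
44^8 ≡ 39^2 = 1521 ≡ 8 (mod 89)
So 44^8 ≡ 8 (mod 89).

8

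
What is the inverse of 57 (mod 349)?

Apply the Euclidean algorithm and back-substitute:
349 = 6×57 + 7
57 = 8×7 + 1
7 = 7×1 + 0
gcd(57, 349) = 1, so the inverse exists.
Back-substitute for 1:
1 = 1×57 − 8×7
  = −8×349 + 49×57
So 57⁻¹ ≡ 49 (mod 349).

49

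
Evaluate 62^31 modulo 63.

Compute successive squares:
31 in binary is 11111, i.e. 31 = 16 + 8 + 4 + 2 + 1.
62^1 ≡ 62 (mod 63)
62^2 ≡ 62^2 = 3844 ≡ 1 (mod 63)
62^4 ≡ 1^2 = 1 (mod 63)
62^8 ≡ 1^2 = 1 (mod 63)
62^16 ≡ 1^2 = 1 (mod 63)
62^31 = 62^16 × 62^8 × 62^4 × 62^2 × 62^1 ≡ 1 × 1 × 1 × 1 × 62 (mod 63).
Accumulate the product:
1 × 1 = 1
1 × 1 = 1
1 × 1 = 1
1 × 62 = 62

62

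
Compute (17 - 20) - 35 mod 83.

45

17 - 20 = -3 ≡ 80 (mod 83)
80 - 35 = 45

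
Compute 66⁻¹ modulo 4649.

1761

4649 = 70*66 + 29
66 = 2*29 + 8
29 = 3*8 + 5
8 = 1*5 + 3
5 = 1*3 + 2
3 = 1*2 + 1
2 = 2*1 + 0
gcd(66, 4649) = 1, so the inverse exists.
Back-substitute for 1:
1 = 1*3 − 1*2
  = −1*5 + 2*3
  = 2*8 − 3*5
  = −3*29 + 11*8
  = 11*66 − 25*29
  = −25*4649 + 1761*66
So 66⁻¹ ≡ 1761 (mod 4649).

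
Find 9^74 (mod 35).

Using repeated squaring:
9^1 ≡ 9 (mod 35)
9^2 ≡ 9^2 = 81 ≡ 11 (mod 35)
9^4 ≡ 11^2 = 121 ≡ 16 (mod 35)
9^8 ≡ 16^2 = 256 ≡ 11 (mod 35)
9^16 ≡ 11^2 = 121 ≡ 16 (mod 35)
9^32 ≡ 16^2 = 256 ≡ 11 (mod 35)
9^64 ≡ 11^2 = 121 ≡ 16 (mod 35)
9^74 = 9^64 × 9^8 × 9^2 ≡ 16 × 11 × 11 (mod 35).
Accumulate the product:
16 × 11 = 176 ≡ 1
1 × 11 = 11

11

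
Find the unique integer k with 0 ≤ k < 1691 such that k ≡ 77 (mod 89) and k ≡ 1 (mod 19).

89⁻¹ mod 19: 89·3 ≡ 1 (mod 19), so 89⁻¹ ≡ 3.
k = 77 + 89·((1 − 77)·3 mod 19) = 77 + 89·0 = 77.

77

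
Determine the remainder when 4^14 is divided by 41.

10

4^1 ≡ 4 (mod 41)
4^2 ≡ 4^2 = 16 (mod 41)
4^4 ≡ 16^2 = 256 ≡ 10 (mod 41)
4^8 ≡ 10^2 = 100 ≡ 18 (mod 41)
4^14 = 4^8 * 4^4 * 4^2 ≡ 18 * 10 * 16 (mod 41).
Accumulate the product:
18 * 10 = 180 ≡ 16
16 * 16 = 256 ≡ 10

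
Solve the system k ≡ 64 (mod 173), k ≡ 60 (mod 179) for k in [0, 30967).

20824

173⁻¹ mod 179: 173*149 ≡ 1 (mod 179), so 173⁻¹ ≡ 149.
k = 64 + 173*((60 − 64)*149 mod 179) = 64 + 173*120 = 20824.
Check: 20824 mod 173 = 64, 20824 mod 179 = 60. ✓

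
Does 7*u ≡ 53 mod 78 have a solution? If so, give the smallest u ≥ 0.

41

gcd(7, 78) = 1, so a unique solution mod 78 exists.
7⁻¹ ≡ 67 (mod 78).
u ≡ 67*53 ≡ 41 (mod 78).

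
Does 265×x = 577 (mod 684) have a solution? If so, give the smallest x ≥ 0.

601

gcd(265, 684) = 1, so a unique solution mod 684 exists.
265⁻¹ ≡ 493 (mod 684).
x ≡ 493×577 ≡ 601 (mod 684).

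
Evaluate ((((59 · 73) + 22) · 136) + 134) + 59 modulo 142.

63

59 · 73 = 4307 ≡ 47 (mod 142)
47 + 22 = 69
69 · 136 = 9384 ≡ 12 (mod 142)
12 + 134 = 146 ≡ 4 (mod 142)
4 + 59 = 63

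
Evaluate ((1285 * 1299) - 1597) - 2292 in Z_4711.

2343

1285 * 1299 = 1669215 ≡ 1521 (mod 4711)
1521 - 1597 = -76 ≡ 4635 (mod 4711)
4635 - 2292 = 2343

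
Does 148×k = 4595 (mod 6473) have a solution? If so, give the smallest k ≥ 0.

gcd(148, 6473) = 1, so a unique solution mod 6473 exists.
148⁻¹ ≡ 831 (mod 6473).
k ≡ 831×4595 ≡ 5848 (mod 6473).

5848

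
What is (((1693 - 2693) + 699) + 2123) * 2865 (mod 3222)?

390

1693 - 2693 = -1000 ≡ 2222 (mod 3222)
2222 + 699 = 2921
2921 + 2123 = 5044 ≡ 1822 (mod 3222)
1822 * 2865 = 5220030 ≡ 390 (mod 3222)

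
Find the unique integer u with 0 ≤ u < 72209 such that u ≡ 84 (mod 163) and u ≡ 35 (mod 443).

163⁻¹ mod 443: 163·106 ≡ 1 (mod 443), so 163⁻¹ ≡ 106.
u = 84 + 163·((35 − 84)·106 mod 443) = 84 + 163·122 = 19970.
Check: 19970 mod 163 = 84, 19970 mod 443 = 35. ✓

19970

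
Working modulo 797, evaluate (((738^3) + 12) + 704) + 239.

(738)^3 ≡ 247 (mod 797)
247 + 12 = 259
259 + 704 = 963 ≡ 166 (mod 797)
166 + 239 = 405

405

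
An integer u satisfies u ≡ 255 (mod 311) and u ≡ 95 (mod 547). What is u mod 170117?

311⁻¹ mod 547: 311×248 ≡ 1 (mod 547), so 311⁻¹ ≡ 248.
u = 255 + 311×((95 − 255)×248 mod 547) = 255 + 311×251 = 78316.
Check: 78316 mod 311 = 255, 78316 mod 547 = 95. ✓

78316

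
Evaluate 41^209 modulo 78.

Using repeated squaring:
41^1 ≡ 41 (mod 78)
41^2 ≡ 41^2 = 1681 ≡ 43 (mod 78)
41^4 ≡ 43^2 = 1849 ≡ 55 (mod 78)
41^8 ≡ 55^2 = 3025 ≡ 61 (mod 78)
41^16 ≡ 61^2 = 3721 ≡ 55 (mod 78)
41^32 ≡ 55^2 = 3025 ≡ 61 (mod 78)
41^64 ≡ 61^2 = 3721 ≡ 55 (mod 78)
41^128 ≡ 55^2 = 3025 ≡ 61 (mod 78)
41^209 = 41^128 · 41^64 · 41^16 · 41^1 ≡ 61 · 55 · 55 · 41 (mod 78).
Accumulate the product:
61 · 55 = 3355 ≡ 1
1 · 55 = 55
55 · 41 = 2255 ≡ 71

71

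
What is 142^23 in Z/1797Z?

934

By square-and-multiply:
23 in binary is 10111, i.e. 23 = 16 + 4 + 2 + 1.
142^1 ≡ 142 (mod 1797)
142^2 ≡ 142^2 = 20164 ≡ 397 (mod 1797)
142^4 ≡ 397^2 = 157609 ≡ 1270 (mod 1797)
142^8 ≡ 1270^2 = 1612900 ≡ 991 (mod 1797)
142^16 ≡ 991^2 = 982081 ≡ 919 (mod 1797)
142^23 = 142^16 * 142^4 * 142^2 * 142^1 ≡ 919 * 1270 * 397 * 142 (mod 1797).
Accumulate the product:
919 * 1270 = 1167130 ≡ 877
877 * 397 = 348169 ≡ 1348
1348 * 142 = 191416 ≡ 934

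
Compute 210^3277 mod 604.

Compute successive squares:
3277 in binary is 110011001101, i.e. 3277 = 2048 + 1024 + 128 + 64 + 8 + 4 + 1.
210^1 ≡ 210 (mod 604)
210^2 ≡ 210^2 = 44100 ≡ 8 (mod 604)
210^4 ≡ 8^2 = 64 (mod 604)
210^8 ≡ 64^2 = 4096 ≡ 472 (mod 604)
210^16 ≡ 472^2 = 222784 ≡ 512 (mod 604)
210^32 ≡ 512^2 = 262144 ≡ 8 (mod 604)
210^64 ≡ 8^2 = 64 (mod 604)
210^128 ≡ 64^2 = 4096 ≡ 472 (mod 604)
210^256 ≡ 472^2 = 222784 ≡ 512 (mod 604)
210^512 ≡ 512^2 = 262144 ≡ 8 (mod 604)
210^1024 ≡ 8^2 = 64 (mod 604)
210^2048 ≡ 64^2 = 4096 ≡ 472 (mod 604)
210^3277 = 210^2048 × 210^1024 × 210^128 × 210^64 × 210^8 × 210^4 × 210^1 ≡ 472 × 64 × 472 × 64 × 472 × 64 × 210 (mod 604).
Accumulate the product:
472 × 64 = 30208 ≡ 8
8 × 472 = 3776 ≡ 152
152 × 64 = 9728 ≡ 64
64 × 472 = 30208 ≡ 8
8 × 64 = 512
512 × 210 = 107520 ≡ 8

8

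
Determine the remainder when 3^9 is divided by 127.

Using repeated squaring:
9 in binary is 1001, i.e. 9 = 8 + 1.
3^1 ≡ 3 (mod 127)
3^2 ≡ 3^2 = 9 (mod 127)
3^4 ≡ 9^2 = 81 (mod 127)
3^8 ≡ 81^2 = 6561 ≡ 84 (mod 127)
3^9 = 3^8 * 3^1 ≡ 84 * 3 (mod 127).
84 * 3 = 252 ≡ 125 (mod 127).

125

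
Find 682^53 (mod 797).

53 in binary is 110101, i.e. 53 = 32 + 16 + 4 + 1.
682^1 ≡ 682 (mod 797)
682^2 ≡ 682^2 = 465124 ≡ 473 (mod 797)
682^4 ≡ 473^2 = 223729 ≡ 569 (mod 797)
682^8 ≡ 569^2 = 323761 ≡ 179 (mod 797)
682^16 ≡ 179^2 = 32041 ≡ 161 (mod 797)
682^32 ≡ 161^2 = 25921 ≡ 417 (mod 797)
682^53 = 682^32 * 682^16 * 682^4 * 682^1 ≡ 417 * 161 * 569 * 682 (mod 797).
Accumulate the product:
417 * 161 = 67137 ≡ 189
189 * 569 = 107541 ≡ 743
743 * 682 = 506726 ≡ 631

631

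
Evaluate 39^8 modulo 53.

Compute successive squares:
39^1 ≡ 39 (mod 53)
39^2 ≡ 39^2 = 1521 ≡ 37 (mod 53)
39^4 ≡ 37^2 = 1369 ≡ 44 (mod 53)
39^8 ≡ 44^2 = 1936 ≡ 28 (mod 53)
So 39^8 ≡ 28 (mod 53).

28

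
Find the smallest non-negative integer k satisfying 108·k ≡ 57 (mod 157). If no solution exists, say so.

gcd(108, 157) = 1, so a unique solution mod 157 exists.
108⁻¹ ≡ 16 (mod 157).
k ≡ 16·57 ≡ 127 (mod 157).

127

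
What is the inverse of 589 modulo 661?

Run the extended Euclidean algorithm:
661 = 1*589 + 72
589 = 8*72 + 13
72 = 5*13 + 7
13 = 1*7 + 6
7 = 1*6 + 1
6 = 6*1 + 0
gcd(589, 661) = 1, so the inverse exists.
Back-substitute for 1:
1 = 1*7 − 1*6
  = −1*13 + 2*7
  = 2*72 − 11*13
  = −11*589 + 90*72
  = 90*661 − 101*589
So 589⁻¹ ≡ −101 ≡ 560 (mod 661).

560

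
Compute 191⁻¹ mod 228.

191

228 = 1×191 + 37
191 = 5×37 + 6
37 = 6×6 + 1
6 = 6×1 + 0
gcd(191, 228) = 1, so the inverse exists.
Back-substitute for 1:
1 = 1×37 − 6×6
  = −6×191 + 31×37
  = 31×228 − 37×191
So 191⁻¹ ≡ −37 ≡ 191 (mod 228).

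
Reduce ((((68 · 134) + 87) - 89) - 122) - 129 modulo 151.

101

68 · 134 = 9112 ≡ 52 (mod 151)
52 + 87 = 139
139 - 89 = 50
50 - 122 = -72 ≡ 79 (mod 151)
79 - 129 = -50 ≡ 101 (mod 151)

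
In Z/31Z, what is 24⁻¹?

Apply the Euclidean algorithm and back-substitute:
31 = 1×24 + 7
24 = 3×7 + 3
7 = 2×3 + 1
3 = 3×1 + 0
gcd(24, 31) = 1, so the inverse exists.
Bézout: 1 = 7×31 − 9×24.
So 24⁻¹ ≡ −9 ≡ 22 (mod 31).

22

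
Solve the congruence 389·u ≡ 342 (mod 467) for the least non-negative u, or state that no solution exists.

283

gcd(389, 467) = 1, so a unique solution mod 467 exists.
389⁻¹ ≡ 461 (mod 467).
u ≡ 461·342 ≡ 283 (mod 467).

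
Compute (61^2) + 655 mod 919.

(61)^2 ≡ 45 (mod 919)
45 + 655 = 700

700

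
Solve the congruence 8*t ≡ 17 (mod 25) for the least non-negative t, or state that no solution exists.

gcd(8, 25) = 1, so a unique solution mod 25 exists.
8⁻¹ ≡ 22 (mod 25).
t ≡ 22*17 ≡ 24 (mod 25).

24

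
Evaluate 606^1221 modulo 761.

615

By square-and-multiply:
1221 in binary is 10011000101, i.e. 1221 = 1024 + 128 + 64 + 4 + 1.
606^1 ≡ 606 (mod 761)
606^2 ≡ 606^2 = 367236 ≡ 434 (mod 761)
606^4 ≡ 434^2 = 188356 ≡ 389 (mod 761)
606^8 ≡ 389^2 = 151321 ≡ 643 (mod 761)
606^16 ≡ 643^2 = 413449 ≡ 226 (mod 761)
606^32 ≡ 226^2 = 51076 ≡ 89 (mod 761)
606^64 ≡ 89^2 = 7921 ≡ 311 (mod 761)
606^128 ≡ 311^2 = 96721 ≡ 74 (mod 761)
606^256 ≡ 74^2 = 5476 ≡ 149 (mod 761)
606^512 ≡ 149^2 = 22201 ≡ 132 (mod 761)
606^1024 ≡ 132^2 = 17424 ≡ 682 (mod 761)
606^1221 = 606^1024 * 606^128 * 606^64 * 606^4 * 606^1 ≡ 682 * 74 * 311 * 389 * 606 (mod 761).
Accumulate the product:
682 * 74 = 50468 ≡ 242
242 * 311 = 75262 ≡ 684
684 * 389 = 266076 ≡ 487
487 * 606 = 295122 ≡ 615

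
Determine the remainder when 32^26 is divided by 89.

26 in binary is 11010, i.e. 26 = 16 + 8 + 2.
32^1 ≡ 32 (mod 89)
32^2 ≡ 32^2 = 1024 ≡ 45 (mod 89)
32^4 ≡ 45^2 = 2025 ≡ 67 (mod 89)
32^8 ≡ 67^2 = 4489 ≡ 39 (mod 89)
32^16 ≡ 39^2 = 1521 ≡ 8 (mod 89)
32^26 = 32^16 * 32^8 * 32^2 ≡ 8 * 39 * 45 (mod 89).
Accumulate the product:
8 * 39 = 312 ≡ 45
45 * 45 = 2025 ≡ 67

67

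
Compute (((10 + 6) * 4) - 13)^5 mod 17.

0

10 + 6 = 16
16 * 4 = 64 ≡ 13 (mod 17)
13 - 13 = 0
(0)^5 ≡ 0 (mod 17)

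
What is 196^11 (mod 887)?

Compute successive squares:
11 in binary is 1011, i.e. 11 = 8 + 2 + 1.
196^1 ≡ 196 (mod 887)
196^2 ≡ 196^2 = 38416 ≡ 275 (mod 887)
196^4 ≡ 275^2 = 75625 ≡ 230 (mod 887)
196^8 ≡ 230^2 = 52900 ≡ 567 (mod 887)
196^11 = 196^8 · 196^2 · 196^1 ≡ 567 · 275 · 196 (mod 887).
Accumulate the product:
567 · 275 = 155925 ≡ 700
700 · 196 = 137200 ≡ 602

602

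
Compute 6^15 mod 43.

1

Using repeated squaring:
15 in binary is 1111, i.e. 15 = 8 + 4 + 2 + 1.
6^1 ≡ 6 (mod 43)
6^2 ≡ 6^2 = 36 (mod 43)
6^4 ≡ 36^2 = 1296 ≡ 6 (mod 43)
6^8 ≡ 6^2 = 36 (mod 43)
6^15 = 6^8 * 6^4 * 6^2 * 6^1 ≡ 36 * 6 * 36 * 6 (mod 43).
Accumulate the product:
36 * 6 = 216 ≡ 1
1 * 36 = 36
36 * 6 = 216 ≡ 1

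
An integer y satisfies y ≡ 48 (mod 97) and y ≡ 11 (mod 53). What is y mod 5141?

1018

97⁻¹ mod 53: 97·47 ≡ 1 (mod 53), so 97⁻¹ ≡ 47.
y = 48 + 97·((11 − 48)·47 mod 53) = 48 + 97·10 = 1018.
Check: 1018 mod 97 = 48, 1018 mod 53 = 11. ✓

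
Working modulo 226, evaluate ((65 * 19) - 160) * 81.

65 * 19 = 1235 ≡ 105 (mod 226)
105 - 160 = -55 ≡ 171 (mod 226)
171 * 81 = 13851 ≡ 65 (mod 226)

65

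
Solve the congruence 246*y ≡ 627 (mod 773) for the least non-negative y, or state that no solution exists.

653

gcd(246, 773) = 1, so a unique solution mod 773 exists.
246⁻¹ ≡ 22 (mod 773).
y ≡ 22*627 ≡ 653 (mod 773).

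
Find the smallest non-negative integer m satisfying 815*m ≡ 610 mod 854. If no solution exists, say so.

gcd(815, 854) = 1, so a unique solution mod 854 exists.
815⁻¹ ≡ 635 (mod 854).
m ≡ 635*610 ≡ 488 (mod 854).

488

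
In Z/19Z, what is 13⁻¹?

Run the extended Euclidean algorithm:
19 = 1·13 + 6
13 = 2·6 + 1
6 = 6·1 + 0
gcd(13, 19) = 1, so the inverse exists.
Bézout: 1 = −2·19 + 3·13.
So 13⁻¹ ≡ 3 (mod 19).

3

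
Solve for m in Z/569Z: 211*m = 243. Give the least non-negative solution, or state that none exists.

287

gcd(211, 569) = 1, so a unique solution mod 569 exists.
211⁻¹ ≡ 329 (mod 569).
m ≡ 329*243 ≡ 287 (mod 569).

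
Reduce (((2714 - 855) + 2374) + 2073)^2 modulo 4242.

1128

2714 - 855 = 1859
1859 + 2374 = 4233
4233 + 2073 = 6306 ≡ 2064 (mod 4242)
(2064)^2 ≡ 1128 (mod 4242)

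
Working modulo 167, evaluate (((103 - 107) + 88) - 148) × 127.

55

103 - 107 = -4 ≡ 163 (mod 167)
163 + 88 = 251 ≡ 84 (mod 167)
84 - 148 = -64 ≡ 103 (mod 167)
103 × 127 = 13081 ≡ 55 (mod 167)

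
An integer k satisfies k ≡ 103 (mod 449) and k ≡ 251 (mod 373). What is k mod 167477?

71494

449⁻¹ mod 373: 449×54 ≡ 1 (mod 373), so 449⁻¹ ≡ 54.
k = 103 + 449×((251 − 103)×54 mod 373) = 103 + 449×159 = 71494.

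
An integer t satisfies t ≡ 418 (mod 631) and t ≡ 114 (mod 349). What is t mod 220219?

26289

631⁻¹ mod 349: 631·125 ≡ 1 (mod 349), so 631⁻¹ ≡ 125.
t = 418 + 631·((114 − 418)·125 mod 349) = 418 + 631·41 = 26289.
Check: 26289 mod 631 = 418, 26289 mod 349 = 114. ✓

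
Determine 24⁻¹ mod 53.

42

By the extended Euclidean algorithm:
53 = 2·24 + 5
24 = 4·5 + 4
5 = 1·4 + 1
4 = 4·1 + 0
gcd(24, 53) = 1, so the inverse exists.
Back-substitute for 1:
1 = 1·5 − 1·4
  = −1·24 + 5·5
  = 5·53 − 11·24
So 24⁻¹ ≡ −11 ≡ 42 (mod 53).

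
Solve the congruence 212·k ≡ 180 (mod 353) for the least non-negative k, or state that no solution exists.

gcd(212, 353) = 1, so a unique solution mod 353 exists.
212⁻¹ ≡ 5 (mod 353).
k ≡ 5·180 ≡ 194 (mod 353).

194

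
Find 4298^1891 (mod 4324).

Compute successive squares:
4298^1 ≡ 4298 (mod 4324)
4298^2 ≡ 4298^2 = 18472804 ≡ 676 (mod 4324)
4298^4 ≡ 676^2 = 456976 ≡ 2956 (mod 4324)
4298^8 ≡ 2956^2 = 8737936 ≡ 3456 (mod 4324)
4298^16 ≡ 3456^2 = 11943936 ≡ 1048 (mod 4324)
4298^32 ≡ 1048^2 = 1098304 ≡ 8 (mod 4324)
4298^64 ≡ 8^2 = 64 (mod 4324)
4298^128 ≡ 64^2 = 4096 (mod 4324)
4298^256 ≡ 4096^2 = 16777216 ≡ 96 (mod 4324)
4298^512 ≡ 96^2 = 9216 ≡ 568 (mod 4324)
4298^1024 ≡ 568^2 = 322624 ≡ 2648 (mod 4324)
4298^1891 = 4298^1024 × 4298^512 × 4298^256 × 4298^64 × 4298^32 × 4298^2 × 4298^1 ≡ 2648 × 568 × 96 × 64 × 8 × 676 × 4298 (mod 4324).
Accumulate the product:
2648 × 568 = 1504064 ≡ 3636
3636 × 96 = 349056 ≡ 3136
3136 × 64 = 200704 ≡ 1800
1800 × 8 = 14400 ≡ 1428
1428 × 676 = 965328 ≡ 1076
1076 × 4298 = 4624648 ≡ 2292

2292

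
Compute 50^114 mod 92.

Using repeated squaring:
50^1 ≡ 50 (mod 92)
50^2 ≡ 50^2 = 2500 ≡ 16 (mod 92)
50^4 ≡ 16^2 = 256 ≡ 72 (mod 92)
50^8 ≡ 72^2 = 5184 ≡ 32 (mod 92)
50^16 ≡ 32^2 = 1024 ≡ 12 (mod 92)
50^32 ≡ 12^2 = 144 ≡ 52 (mod 92)
50^64 ≡ 52^2 = 2704 ≡ 36 (mod 92)
50^114 = 50^64 × 50^32 × 50^16 × 50^2 ≡ 36 × 52 × 12 × 16 (mod 92).
Accumulate the product:
36 × 52 = 1872 ≡ 32
32 × 12 = 384 ≡ 16
16 × 16 = 256 ≡ 72

72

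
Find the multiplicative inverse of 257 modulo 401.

401 = 1*257 + 144
257 = 1*144 + 113
144 = 1*113 + 31
113 = 3*31 + 20
31 = 1*20 + 11
20 = 1*11 + 9
11 = 1*9 + 2
9 = 4*2 + 1
2 = 2*1 + 0
gcd(257, 401) = 1, so the inverse exists.
Bézout: 1 = −116*401 + 181*257.
So 257⁻¹ ≡ 181 (mod 401).

181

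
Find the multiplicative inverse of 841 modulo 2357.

2357 = 2·841 + 675
841 = 1·675 + 166
675 = 4·166 + 11
166 = 15·11 + 1
11 = 11·1 + 0
gcd(841, 2357) = 1, so the inverse exists.
Bézout: 1 = −76·2357 + 213·841.
So 841⁻¹ ≡ 213 (mod 2357).

213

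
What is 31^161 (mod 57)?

By square-and-multiply:
31^1 ≡ 31 (mod 57)
31^2 ≡ 31^2 = 961 ≡ 49 (mod 57)
31^4 ≡ 49^2 = 2401 ≡ 7 (mod 57)
31^8 ≡ 7^2 = 49 (mod 57)
31^16 ≡ 49^2 = 2401 ≡ 7 (mod 57)
31^32 ≡ 7^2 = 49 (mod 57)
31^64 ≡ 49^2 = 2401 ≡ 7 (mod 57)
31^128 ≡ 7^2 = 49 (mod 57)
31^161 = 31^128 * 31^32 * 31^1 ≡ 49 * 49 * 31 (mod 57).
Accumulate the product:
49 * 49 = 2401 ≡ 7
7 * 31 = 217 ≡ 46

46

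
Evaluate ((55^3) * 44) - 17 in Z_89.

55

(55)^3 ≡ 34 (mod 89)
34 * 44 = 1496 ≡ 72 (mod 89)
72 - 17 = 55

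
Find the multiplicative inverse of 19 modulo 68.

68 = 3×19 + 11
19 = 1×11 + 8
11 = 1×8 + 3
8 = 2×3 + 2
3 = 1×2 + 1
2 = 2×1 + 0
gcd(19, 68) = 1, so the inverse exists.
Bézout: 1 = 7×68 − 25×19.
So 19⁻¹ ≡ −25 ≡ 43 (mod 68).

43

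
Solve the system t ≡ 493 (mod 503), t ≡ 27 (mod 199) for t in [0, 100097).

503⁻¹ mod 199: 503·163 ≡ 1 (mod 199), so 503⁻¹ ≡ 163.
t = 493 + 503·((27 − 493)·163 mod 199) = 493 + 503·60 = 30673.
Check: 30673 mod 503 = 493, 30673 mod 199 = 27. ✓

30673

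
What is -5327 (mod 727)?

489

-5327 = -8×727 + 489, so -5327 ≡ 489 (mod 727).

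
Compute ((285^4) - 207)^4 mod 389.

(285)^4 ≡ 330 (mod 389)
330 - 207 = 123
(123)^4 ≡ 208 (mod 389)

208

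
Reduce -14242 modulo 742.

-14242 = -20·742 + 598, so -14242 ≡ 598 (mod 742).

598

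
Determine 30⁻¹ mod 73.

56

Apply the Euclidean algorithm and back-substitute:
73 = 2×30 + 13
30 = 2×13 + 4
13 = 3×4 + 1
4 = 4×1 + 0
gcd(30, 73) = 1, so the inverse exists.
Back-substitute for 1:
1 = 1×13 − 3×4
  = −3×30 + 7×13
  = 7×73 − 17×30
So 30⁻¹ ≡ −17 ≡ 56 (mod 73).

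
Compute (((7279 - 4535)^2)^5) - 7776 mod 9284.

8472

7279 - 4535 = 2744
(2744)^2 ≡ 212 (mod 9284)
(212)^5 ≡ 6964 (mod 9284)
6964 - 7776 = -812 ≡ 8472 (mod 9284)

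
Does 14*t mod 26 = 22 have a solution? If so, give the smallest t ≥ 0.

gcd(14, 26) = 2, and 2 | 22, so solutions exist.
Divide through by 2: 7*t ≡ 11 (mod 13).
7⁻¹ ≡ 2 (mod 13).
t ≡ 2*11 ≡ 9 (mod 13).
The smallest non-negative solution is t = 9.

9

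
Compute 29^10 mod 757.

252

10 in binary is 1010, i.e. 10 = 8 + 2.
29^1 ≡ 29 (mod 757)
29^2 ≡ 29^2 = 841 ≡ 84 (mod 757)
29^4 ≡ 84^2 = 7056 ≡ 243 (mod 757)
29^8 ≡ 243^2 = 59049 ≡ 3 (mod 757)
29^10 = 29^8 × 29^2 ≡ 3 × 84 (mod 757).
3 × 84 = 252 ≡ 252 (mod 757).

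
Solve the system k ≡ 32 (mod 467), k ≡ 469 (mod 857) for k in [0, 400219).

31321

467⁻¹ mod 857: 467*512 ≡ 1 (mod 857), so 467⁻¹ ≡ 512.
k = 32 + 467*((469 − 32)*512 mod 857) = 32 + 467*67 = 31321.
Check: 31321 mod 467 = 32, 31321 mod 857 = 469. ✓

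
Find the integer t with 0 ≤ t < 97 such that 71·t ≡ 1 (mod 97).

41

By the extended Euclidean algorithm:
97 = 1·71 + 26
71 = 2·26 + 19
26 = 1·19 + 7
19 = 2·7 + 5
7 = 1·5 + 2
5 = 2·2 + 1
2 = 2·1 + 0
gcd(71, 97) = 1, so the inverse exists.
Back-substitute for 1:
1 = 1·5 − 2·2
  = −2·7 + 3·5
  = 3·19 − 8·7
  = −8·26 + 11·19
  = 11·71 − 30·26
  = −30·97 + 41·71
So 71⁻¹ ≡ 41 (mod 97).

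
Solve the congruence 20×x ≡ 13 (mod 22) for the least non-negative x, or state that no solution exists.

no solution

gcd(20, 22) = 2, and 2 does not divide 13.
So the congruence has no solution.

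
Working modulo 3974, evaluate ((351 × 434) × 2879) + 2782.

351 × 434 = 152334 ≡ 1322 (mod 3974)
1322 × 2879 = 3806038 ≡ 2920 (mod 3974)
2920 + 2782 = 5702 ≡ 1728 (mod 3974)

1728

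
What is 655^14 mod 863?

14 in binary is 1110, i.e. 14 = 8 + 4 + 2.
655^1 ≡ 655 (mod 863)
655^2 ≡ 655^2 = 429025 ≡ 114 (mod 863)
655^4 ≡ 114^2 = 12996 ≡ 51 (mod 863)
655^8 ≡ 51^2 = 2601 ≡ 12 (mod 863)
655^14 = 655^8 × 655^4 × 655^2 ≡ 12 × 51 × 114 (mod 863).
Accumulate the product:
12 × 51 = 612
612 × 114 = 69768 ≡ 728

728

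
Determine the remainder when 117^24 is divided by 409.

1

117^1 ≡ 117 (mod 409)
117^2 ≡ 117^2 = 13689 ≡ 192 (mod 409)
117^4 ≡ 192^2 = 36864 ≡ 54 (mod 409)
117^8 ≡ 54^2 = 2916 ≡ 53 (mod 409)
117^16 ≡ 53^2 = 2809 ≡ 355 (mod 409)
117^24 = 117^16 · 117^8 ≡ 355 · 53 (mod 409).
355 · 53 = 18815 ≡ 1 (mod 409).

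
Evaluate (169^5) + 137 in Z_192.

18

(169)^5 ≡ 73 (mod 192)
73 + 137 = 210 ≡ 18 (mod 192)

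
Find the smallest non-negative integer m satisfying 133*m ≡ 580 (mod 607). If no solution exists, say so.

50

gcd(133, 607) = 1, so a unique solution mod 607 exists.
133⁻¹ ≡ 178 (mod 607).
m ≡ 178*580 ≡ 50 (mod 607).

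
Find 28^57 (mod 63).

28

Compute successive squares:
28^1 ≡ 28 (mod 63)
28^2 ≡ 28^2 = 784 ≡ 28 (mod 63)
28^4 ≡ 28^2 = 784 ≡ 28 (mod 63)
28^8 ≡ 28^2 = 784 ≡ 28 (mod 63)
28^16 ≡ 28^2 = 784 ≡ 28 (mod 63)
28^32 ≡ 28^2 = 784 ≡ 28 (mod 63)
28^57 = 28^32 · 28^16 · 28^8 · 28^1 ≡ 28 · 28 · 28 · 28 (mod 63).
Accumulate the product:
28 · 28 = 784 ≡ 28
28 · 28 = 784 ≡ 28
28 · 28 = 784 ≡ 28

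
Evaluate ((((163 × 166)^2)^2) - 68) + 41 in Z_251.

73

163 × 166 = 27058 ≡ 201 (mod 251)
(201)^2 ≡ 241 (mod 251)
(241)^2 ≡ 100 (mod 251)
100 - 68 = 32
32 + 41 = 73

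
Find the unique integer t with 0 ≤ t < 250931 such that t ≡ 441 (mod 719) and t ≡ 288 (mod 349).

719⁻¹ mod 349: 719×133 ≡ 1 (mod 349), so 719⁻¹ ≡ 133.
t = 441 + 719×((288 − 441)×133 mod 349) = 441 + 719×242 = 174439.

174439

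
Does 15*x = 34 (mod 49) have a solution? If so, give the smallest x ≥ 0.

48

gcd(15, 49) = 1, so a unique solution mod 49 exists.
15⁻¹ ≡ 36 (mod 49).
x ≡ 36*34 ≡ 48 (mod 49).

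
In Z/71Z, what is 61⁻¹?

7

By the extended Euclidean algorithm:
71 = 1×61 + 10
61 = 6×10 + 1
10 = 10×1 + 0
gcd(61, 71) = 1, so the inverse exists.
Bézout: 1 = −6×71 + 7×61.
So 61⁻¹ ≡ 7 (mod 71).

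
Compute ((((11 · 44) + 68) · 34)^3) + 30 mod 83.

34

11 · 44 = 484 ≡ 69 (mod 83)
69 + 68 = 137 ≡ 54 (mod 83)
54 · 34 = 1836 ≡ 10 (mod 83)
(10)^3 ≡ 4 (mod 83)
4 + 30 = 34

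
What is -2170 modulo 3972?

1802

-2170 = -1*3972 + 1802, so -2170 ≡ 1802 (mod 3972).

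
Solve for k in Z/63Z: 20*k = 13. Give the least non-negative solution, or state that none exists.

gcd(20, 63) = 1, so a unique solution mod 63 exists.
20⁻¹ ≡ 41 (mod 63).
k ≡ 41*13 ≡ 29 (mod 63).

29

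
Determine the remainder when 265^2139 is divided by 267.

235

By square-and-multiply:
265^1 ≡ 265 (mod 267)
265^2 ≡ 265^2 = 70225 ≡ 4 (mod 267)
265^4 ≡ 4^2 = 16 (mod 267)
265^8 ≡ 16^2 = 256 (mod 267)
265^16 ≡ 256^2 = 65536 ≡ 121 (mod 267)
265^32 ≡ 121^2 = 14641 ≡ 223 (mod 267)
265^64 ≡ 223^2 = 49729 ≡ 67 (mod 267)
265^128 ≡ 67^2 = 4489 ≡ 217 (mod 267)
265^256 ≡ 217^2 = 47089 ≡ 97 (mod 267)
265^512 ≡ 97^2 = 9409 ≡ 64 (mod 267)
265^1024 ≡ 64^2 = 4096 ≡ 91 (mod 267)
265^2048 ≡ 91^2 = 8281 ≡ 4 (mod 267)
265^2139 = 265^2048 * 265^64 * 265^16 * 265^8 * 265^2 * 265^1 ≡ 4 * 67 * 121 * 256 * 4 * 265 (mod 267).
Accumulate the product:
4 * 67 = 268 ≡ 1
1 * 121 = 121
121 * 256 = 30976 ≡ 4
4 * 4 = 16
16 * 265 = 4240 ≡ 235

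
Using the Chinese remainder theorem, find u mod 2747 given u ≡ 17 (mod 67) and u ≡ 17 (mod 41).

17

67⁻¹ mod 41: 67×30 ≡ 1 (mod 41), so 67⁻¹ ≡ 30.
u = 17 + 67×((17 − 17)×30 mod 41) = 17 + 67×0 = 17.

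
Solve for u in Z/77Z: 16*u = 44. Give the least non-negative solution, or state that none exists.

22

gcd(16, 77) = 1, so a unique solution mod 77 exists.
16⁻¹ ≡ 53 (mod 77).
u ≡ 53*44 ≡ 22 (mod 77).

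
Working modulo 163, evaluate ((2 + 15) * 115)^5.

162

2 + 15 = 17
17 * 115 = 1955 ≡ 162 (mod 163)
(162)^5 ≡ 162 (mod 163)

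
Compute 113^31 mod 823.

505

Using repeated squaring:
31 in binary is 11111, i.e. 31 = 16 + 8 + 4 + 2 + 1.
113^1 ≡ 113 (mod 823)
113^2 ≡ 113^2 = 12769 ≡ 424 (mod 823)
113^4 ≡ 424^2 = 179776 ≡ 362 (mod 823)
113^8 ≡ 362^2 = 131044 ≡ 187 (mod 823)
113^16 ≡ 187^2 = 34969 ≡ 403 (mod 823)
113^31 = 113^16 · 113^8 · 113^4 · 113^2 · 113^1 ≡ 403 · 187 · 362 · 424 · 113 (mod 823).
Accumulate the product:
403 · 187 = 75361 ≡ 468
468 · 362 = 169416 ≡ 701
701 · 424 = 297224 ≡ 121
121 · 113 = 13673 ≡ 505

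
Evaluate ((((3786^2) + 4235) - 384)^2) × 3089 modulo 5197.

(3786)^2 ≡ 470 (mod 5197)
470 + 4235 = 4705
4705 - 384 = 4321
(4321)^2 ≡ 3417 (mod 5197)
3417 × 3089 = 10555113 ≡ 6 (mod 5197)

6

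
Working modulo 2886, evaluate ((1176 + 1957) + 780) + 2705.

1176 + 1957 = 3133 ≡ 247 (mod 2886)
247 + 780 = 1027
1027 + 2705 = 3732 ≡ 846 (mod 2886)

846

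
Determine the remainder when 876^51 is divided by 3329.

3171

51 in binary is 110011, i.e. 51 = 32 + 16 + 2 + 1.
876^1 ≡ 876 (mod 3329)
876^2 ≡ 876^2 = 767376 ≡ 1706 (mod 3329)
876^4 ≡ 1706^2 = 2910436 ≡ 890 (mod 3329)
876^8 ≡ 890^2 = 792100 ≡ 3127 (mod 3329)
876^16 ≡ 3127^2 = 9778129 ≡ 856 (mod 3329)
876^32 ≡ 856^2 = 732736 ≡ 356 (mod 3329)
876^51 = 876^32 * 876^16 * 876^2 * 876^1 ≡ 356 * 856 * 1706 * 876 (mod 3329).
Accumulate the product:
356 * 856 = 304736 ≡ 1797
1797 * 1706 = 3065682 ≡ 3002
3002 * 876 = 2629752 ≡ 3171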